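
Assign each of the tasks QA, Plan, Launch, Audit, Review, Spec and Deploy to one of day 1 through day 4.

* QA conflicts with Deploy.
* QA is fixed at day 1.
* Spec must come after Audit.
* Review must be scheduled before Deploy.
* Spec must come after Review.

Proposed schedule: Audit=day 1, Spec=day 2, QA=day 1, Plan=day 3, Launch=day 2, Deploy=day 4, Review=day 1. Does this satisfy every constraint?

Valid

QA is fixed at day 1 — holds.
QA conflicts with Deploy — holds.
Spec must come after Audit — holds.
Spec must come after Review — holds.
Review must be scheduled before Deploy — holds.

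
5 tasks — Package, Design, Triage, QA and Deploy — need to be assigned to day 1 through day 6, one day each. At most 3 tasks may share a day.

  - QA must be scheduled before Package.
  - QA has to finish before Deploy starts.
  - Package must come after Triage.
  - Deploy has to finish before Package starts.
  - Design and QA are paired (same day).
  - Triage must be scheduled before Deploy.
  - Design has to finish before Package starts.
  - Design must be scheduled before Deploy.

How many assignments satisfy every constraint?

Splitting on Package: it can be day 3 (1), day 4 (5), day 5 (14), day 6 (30). Listing each branch's schedules as (Design, Triage, QA, Deploy) by day number:
Package=day 3: (1,1,1,2) — 1.
Package=day 4: (1,1,1,2) (1,1,1,3) (1,2,1,3) (2,1,2,3) (2,2,2,3) — 5.
Package=day 5: (1,1,1,2) (1,1,1,3) (1,1,1,4) (1,2,1,3) (1,2,1,4) (1,3,1,4) (2,1,2,3) (2,1,2,4) (2,2,2,3) (2,2,2,4) (2,3,2,4) (3,1,3,4) (3,2,3,4) (3,3,3,4) — 14.
Package=day 6: (1,1,1,2) (1,1,1,3) (1,1,1,4) (1,1,1,5) (1,2,1,3) (1,2,1,4) (1,2,1,5) (1,3,1,4) (1,3,1,5) (1,4,1,5) (2,1,2,3) (2,1,2,4) (2,1,2,5) (2,2,2,3) (2,2,2,4) (2,2,2,5) (2,3,2,4) (2,3,2,5) (2,4,2,5) (3,1,3,4) (3,1,3,5) (3,2,3,4) (3,2,3,5) (3,3,3,4) (3,3,3,5) (3,4,3,5) (4,1,4,5) (4,2,4,5) (4,3,4,5) (4,4,4,5) — 30.
Summing: 1 + 5 + 14 + 30 = 50.

50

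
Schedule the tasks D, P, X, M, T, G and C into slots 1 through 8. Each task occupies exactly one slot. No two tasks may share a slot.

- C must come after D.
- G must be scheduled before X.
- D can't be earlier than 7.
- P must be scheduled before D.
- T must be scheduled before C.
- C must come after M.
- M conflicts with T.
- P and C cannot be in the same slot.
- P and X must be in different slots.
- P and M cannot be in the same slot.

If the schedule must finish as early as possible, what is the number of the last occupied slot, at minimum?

The precedence chain requires at least 3 distinct slots.
With at most 1 per slot and 7 tasks, at least 7 slots are needed.
Propagating the time windows through the other constraints, C can't land before 8, so the schedule must run through at least slot 8.
8 works (last occupied slot: 8): for example D -> 7; C -> 8; G -> 2; M -> 4; P -> 1; X -> 3; T -> 5.

8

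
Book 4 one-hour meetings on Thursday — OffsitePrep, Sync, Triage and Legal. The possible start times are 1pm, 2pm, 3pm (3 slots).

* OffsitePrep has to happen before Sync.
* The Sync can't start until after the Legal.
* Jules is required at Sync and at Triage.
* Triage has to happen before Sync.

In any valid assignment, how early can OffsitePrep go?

Downstream work caps OffsitePrep at 2pm.
OffsitePrep at 1pm is achievable: Triage -> 1pm, OffsitePrep -> 1pm, Sync -> 2pm, Legal -> 1pm.

1pm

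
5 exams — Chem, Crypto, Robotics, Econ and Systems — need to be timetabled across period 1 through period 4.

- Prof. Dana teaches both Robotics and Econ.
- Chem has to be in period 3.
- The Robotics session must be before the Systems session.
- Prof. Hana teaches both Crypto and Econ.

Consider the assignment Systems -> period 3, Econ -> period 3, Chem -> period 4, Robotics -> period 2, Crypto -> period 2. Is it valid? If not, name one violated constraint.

No — it violates: Chem has to be in period 3

Prof. Hana teaches both Crypto and Econ — holds.
Chem has to be in period 3 — violated.
Prof. Dana teaches both Robotics and Econ — holds.
The Robotics session must be before the Systems session — holds.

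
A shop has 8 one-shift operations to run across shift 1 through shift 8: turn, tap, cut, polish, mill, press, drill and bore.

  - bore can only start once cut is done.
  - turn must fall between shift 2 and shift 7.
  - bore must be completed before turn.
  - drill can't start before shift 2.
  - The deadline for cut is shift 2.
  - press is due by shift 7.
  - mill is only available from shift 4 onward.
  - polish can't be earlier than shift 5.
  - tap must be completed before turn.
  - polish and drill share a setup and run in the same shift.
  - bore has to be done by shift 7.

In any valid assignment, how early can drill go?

shift 5

Drill is available from shift 2; drill must be in the same shift as polish, which can't be before shift 5, so drill is at least shift 5.
drill at shift 5 is achievable: cut -> shift 1; mill -> shift 4; tap -> shift 1; drill -> shift 5; press -> shift 1; polish -> shift 5; bore -> shift 2; turn -> shift 3.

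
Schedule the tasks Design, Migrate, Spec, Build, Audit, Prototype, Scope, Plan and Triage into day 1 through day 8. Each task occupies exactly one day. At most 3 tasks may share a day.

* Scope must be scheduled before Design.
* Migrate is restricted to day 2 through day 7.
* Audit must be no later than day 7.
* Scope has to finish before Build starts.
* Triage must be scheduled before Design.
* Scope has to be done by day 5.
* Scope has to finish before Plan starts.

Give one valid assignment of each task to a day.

Spec in day 3, Audit in day 1, Triage in day 1, Scope in day 1, Design in day 2, Build in day 2, Prototype in day 3, Plan in day 3, Migrate in day 2

Checking: Scope(day 1) before Design(day 2); Scope(day 1) before Plan(day 3); Triage(day 1) before Design(day 2); Scope(day 1) before Build(day 2); Audit=day 1 in [day 1,day 7]; Migrate=day 2 in [day 2,day 7]; Scope=day 1 in [day 1,day 5]; max 3 per day (cap 3).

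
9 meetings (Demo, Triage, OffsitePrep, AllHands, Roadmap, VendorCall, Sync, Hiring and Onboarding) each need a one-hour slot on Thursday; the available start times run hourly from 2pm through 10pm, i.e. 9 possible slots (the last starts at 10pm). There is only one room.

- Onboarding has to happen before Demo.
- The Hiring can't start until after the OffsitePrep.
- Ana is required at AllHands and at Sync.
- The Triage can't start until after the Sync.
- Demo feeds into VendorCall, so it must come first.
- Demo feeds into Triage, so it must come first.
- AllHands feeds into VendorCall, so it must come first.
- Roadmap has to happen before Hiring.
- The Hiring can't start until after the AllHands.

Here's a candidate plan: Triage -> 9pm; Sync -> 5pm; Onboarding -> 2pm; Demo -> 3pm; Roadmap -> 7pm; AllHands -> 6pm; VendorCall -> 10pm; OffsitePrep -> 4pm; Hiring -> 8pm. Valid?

Yes

Demo feeds into VendorCall, so it must come first — holds.
There is only one room — holds.
The Triage can't start until after the Sync — holds.
Onboarding has to happen before Demo — holds.
Roadmap has to happen before Hiring — holds.
Demo feeds into Triage, so it must come first — holds.
The Hiring can't start until after the OffsitePrep — holds.
Ana is required at AllHands and at Sync — holds.
The Hiring can't start until after the AllHands — holds.
AllHands feeds into VendorCall, so it must come first — holds.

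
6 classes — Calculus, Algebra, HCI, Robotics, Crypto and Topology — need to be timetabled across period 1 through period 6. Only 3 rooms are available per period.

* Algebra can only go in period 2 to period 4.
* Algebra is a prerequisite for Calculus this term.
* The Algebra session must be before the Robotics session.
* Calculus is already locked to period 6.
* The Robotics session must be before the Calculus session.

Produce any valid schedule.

Robotics in period 3, HCI in period 1, Topology in period 1, Calculus in period 6, Crypto in period 1, Algebra in period 2

Checking: Algebra(period 2) before Robotics(period 3); Algebra(period 2) before Calculus(period 6); Robotics(period 3) before Calculus(period 6); Algebra=period 2 in [period 2,period 4]; Calculus=period 6 in [period 6,period 6]; max 3 per period (cap 3).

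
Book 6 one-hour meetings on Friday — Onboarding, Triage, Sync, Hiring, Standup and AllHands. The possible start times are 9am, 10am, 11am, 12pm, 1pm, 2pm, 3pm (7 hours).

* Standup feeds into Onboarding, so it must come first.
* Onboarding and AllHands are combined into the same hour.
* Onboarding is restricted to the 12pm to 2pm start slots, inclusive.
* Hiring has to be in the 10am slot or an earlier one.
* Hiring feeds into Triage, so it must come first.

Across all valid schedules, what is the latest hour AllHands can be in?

2pm

AllHands must be in the same hour as Onboarding, which can't be before 12pm, so AllHands is at least 12pm; AllHands must be in the same hour as Onboarding, which can't be after 2pm, so AllHands is at most 2pm.
AllHands at 2pm is achievable: Standup=9am, Hiring=9am, Sync=9am, Onboarding=2pm, Triage=10am, AllHands=2pm.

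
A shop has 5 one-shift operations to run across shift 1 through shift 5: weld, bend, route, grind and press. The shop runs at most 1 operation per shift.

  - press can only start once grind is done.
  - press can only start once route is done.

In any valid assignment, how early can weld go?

weld at shift 1 is achievable: route=shift 2; weld=shift 1; bend=shift 5; press=shift 4; grind=shift 3.

shift 1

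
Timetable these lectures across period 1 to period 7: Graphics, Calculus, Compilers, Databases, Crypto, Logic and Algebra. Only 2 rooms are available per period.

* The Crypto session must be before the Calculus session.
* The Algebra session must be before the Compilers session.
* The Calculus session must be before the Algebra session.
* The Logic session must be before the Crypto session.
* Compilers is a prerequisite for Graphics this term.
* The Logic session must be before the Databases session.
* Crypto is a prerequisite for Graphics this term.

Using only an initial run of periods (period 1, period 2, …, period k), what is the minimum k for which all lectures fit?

6 periods

The precedence chain requires at least 6 distinct periods.
With at most 2 per period and 7 lectures, at least 4 periods are needed.
6 works (last occupied period: period 6): for example Graphics -> period 6, Compilers -> period 5, Algebra -> period 4, Calculus -> period 3, Logic -> period 1, Crypto -> period 2, Databases -> period 2.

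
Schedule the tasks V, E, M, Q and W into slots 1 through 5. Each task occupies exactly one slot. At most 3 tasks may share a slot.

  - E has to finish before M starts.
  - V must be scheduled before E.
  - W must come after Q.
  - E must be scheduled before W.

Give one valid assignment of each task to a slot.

Q=1; W=3; M=3; V=1; E=2

Checking: Q(1) before W(3); V(1) before E(2); E(2) before M(3); E(2) before W(3); max 2 per slot (cap 3).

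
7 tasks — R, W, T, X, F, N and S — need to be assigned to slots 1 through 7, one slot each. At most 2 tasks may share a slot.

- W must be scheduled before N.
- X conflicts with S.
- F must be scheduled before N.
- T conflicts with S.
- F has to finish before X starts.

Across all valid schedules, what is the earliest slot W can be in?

1

Downstream work caps W at 6.
W at 1 is achievable: X -> 2; S -> 4; N -> 2; R -> 3; T -> 3; W -> 1; F -> 1.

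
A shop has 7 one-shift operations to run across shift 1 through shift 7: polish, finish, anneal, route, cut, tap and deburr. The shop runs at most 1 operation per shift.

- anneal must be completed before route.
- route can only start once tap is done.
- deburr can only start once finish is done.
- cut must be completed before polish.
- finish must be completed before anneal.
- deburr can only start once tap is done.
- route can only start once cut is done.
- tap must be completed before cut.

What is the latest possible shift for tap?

shift 3

Downstream work caps tap at shift 5.
tap at shift 3 is achievable: polish=shift 7, finish=shift 1, cut=shift 4, route=shift 5, deburr=shift 6, anneal=shift 2, tap=shift 3.
Nothing later works — the capacity limit rule out every shift after shift 3.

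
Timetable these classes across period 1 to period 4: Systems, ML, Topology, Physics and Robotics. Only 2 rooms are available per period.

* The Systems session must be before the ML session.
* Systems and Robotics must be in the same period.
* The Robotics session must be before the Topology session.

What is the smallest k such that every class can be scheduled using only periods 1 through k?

The precedence chain requires at least 2 distinct periods.
With at most 2 per period and 5 classes, at least 3 periods are needed.
3 works (last occupied period: period 3): for example Topology in period 2, Systems in period 1, ML in period 2, Robotics in period 1, Physics in period 3.

3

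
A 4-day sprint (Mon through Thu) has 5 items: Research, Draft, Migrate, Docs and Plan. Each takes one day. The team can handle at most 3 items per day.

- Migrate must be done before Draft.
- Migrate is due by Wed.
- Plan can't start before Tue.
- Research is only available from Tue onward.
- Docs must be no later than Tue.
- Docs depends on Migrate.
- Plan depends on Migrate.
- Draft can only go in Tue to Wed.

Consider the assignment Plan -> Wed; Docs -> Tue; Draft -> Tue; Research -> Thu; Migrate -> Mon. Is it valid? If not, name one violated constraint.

Yes, all constraints hold

Draft can only go in Tue to Wed — holds.
Plan depends on Migrate — holds.
The team can handle at most 3 items per day — holds.
Research is only available from Tue onward — holds.
Docs must be no later than Tue — holds.
Migrate is due by Wed — holds.
Docs depends on Migrate — holds.
Migrate must be done before Draft — holds.
Plan can't start before Tue — holds.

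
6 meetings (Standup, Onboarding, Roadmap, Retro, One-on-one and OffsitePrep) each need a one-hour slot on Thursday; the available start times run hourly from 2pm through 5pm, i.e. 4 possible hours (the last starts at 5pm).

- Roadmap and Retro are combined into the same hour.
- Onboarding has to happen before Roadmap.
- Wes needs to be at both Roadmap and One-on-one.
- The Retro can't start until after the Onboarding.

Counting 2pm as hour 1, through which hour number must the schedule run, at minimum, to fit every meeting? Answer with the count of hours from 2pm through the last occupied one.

2 hours

The precedence chain requires at least 2 distinct hours.
2 works (last occupied hour: 3pm): for example Onboarding in 2pm, Retro in 3pm, OffsitePrep in 2pm, One-on-one in 2pm, Standup in 2pm, Roadmap in 3pm.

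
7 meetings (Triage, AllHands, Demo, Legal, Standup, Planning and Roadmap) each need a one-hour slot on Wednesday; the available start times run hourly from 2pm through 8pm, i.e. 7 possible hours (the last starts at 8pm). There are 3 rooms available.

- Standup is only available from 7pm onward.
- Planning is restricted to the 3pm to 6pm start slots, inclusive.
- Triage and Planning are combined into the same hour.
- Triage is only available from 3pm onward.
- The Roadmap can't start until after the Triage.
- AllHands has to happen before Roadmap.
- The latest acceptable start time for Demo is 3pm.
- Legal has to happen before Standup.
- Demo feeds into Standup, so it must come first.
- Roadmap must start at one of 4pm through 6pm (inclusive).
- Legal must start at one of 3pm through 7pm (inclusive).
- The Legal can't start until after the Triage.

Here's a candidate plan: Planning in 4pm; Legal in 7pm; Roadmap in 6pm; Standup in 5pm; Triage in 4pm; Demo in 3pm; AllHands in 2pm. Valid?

There are 3 rooms available — holds.
Demo feeds into Standup, so it must come first — holds.
Triage is only available from 3pm onward — holds.
AllHands has to happen before Roadmap — holds.
The Legal can't start until after the Triage — holds.
Planning is restricted to the 3pm to 6pm start slots, inclusive — holds.
Roadmap must start at one of 4pm through 6pm (inclusive) — holds.
Standup is only available from 7pm onward — violated.
The Roadmap can't start until after the Triage — holds.
Triage and Planning are combined into the same hour — holds.
Legal has to happen before Standup — violated.
Legal must start at one of 3pm through 7pm (inclusive) — holds.
The latest acceptable start time for Demo is 3pm — holds.

Invalid. Legal has to happen before Standup.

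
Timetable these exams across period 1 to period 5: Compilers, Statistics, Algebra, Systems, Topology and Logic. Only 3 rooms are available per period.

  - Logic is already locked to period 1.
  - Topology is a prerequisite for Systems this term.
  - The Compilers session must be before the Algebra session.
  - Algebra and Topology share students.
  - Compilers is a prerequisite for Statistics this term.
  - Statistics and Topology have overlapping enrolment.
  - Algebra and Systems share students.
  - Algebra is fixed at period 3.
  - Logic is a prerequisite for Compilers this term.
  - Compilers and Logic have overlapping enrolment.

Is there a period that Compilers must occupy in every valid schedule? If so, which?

period 2

Logic is fixed at period 1 and must come before Compilers, so Compilers is at least period 2.
Algebra is fixed at period 3 and must come after Compilers, so Compilers is at most period 2.
So Compilers must be period 2.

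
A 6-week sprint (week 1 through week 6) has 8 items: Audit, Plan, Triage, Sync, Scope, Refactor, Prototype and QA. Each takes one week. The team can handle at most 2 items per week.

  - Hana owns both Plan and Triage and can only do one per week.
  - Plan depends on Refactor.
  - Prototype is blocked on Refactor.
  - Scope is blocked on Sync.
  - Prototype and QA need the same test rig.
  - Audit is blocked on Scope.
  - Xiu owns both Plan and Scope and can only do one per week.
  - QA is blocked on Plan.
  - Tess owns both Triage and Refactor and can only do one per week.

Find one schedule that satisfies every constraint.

Scope in week 3; Plan in week 2; Refactor in week 1; Audit in week 4; Triage in week 4; Sync in week 1; QA in week 3; Prototype in week 2

Checking: Refactor(week 1) before Prototype(week 2); Scope(week 3) before Audit(week 4); Sync(week 1) before Scope(week 3); Refactor(week 1) before Plan(week 2); Plan(week 2) before QA(week 3); Plan(week 2) != Scope(week 3); Triage(week 4) != Refactor(week 1); Plan(week 2) != Triage(week 4); Prototype(week 2) != QA(week 3); max 2 per week (cap 2).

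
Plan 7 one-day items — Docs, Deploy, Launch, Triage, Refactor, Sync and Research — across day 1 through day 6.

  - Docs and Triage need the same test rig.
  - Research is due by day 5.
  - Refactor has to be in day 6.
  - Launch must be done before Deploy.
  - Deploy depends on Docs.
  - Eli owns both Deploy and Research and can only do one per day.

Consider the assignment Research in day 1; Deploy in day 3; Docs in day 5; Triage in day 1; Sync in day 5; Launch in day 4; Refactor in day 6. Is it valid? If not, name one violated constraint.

Launch must be done before Deploy — violated.
Eli owns both Deploy and Research and can only do one per day — holds.
Deploy depends on Docs — violated.
Docs and Triage need the same test rig — holds.
Research is due by day 5 — holds.
Refactor has to be in day 6 — holds.

No. Deploy depends on Docs is not satisfied.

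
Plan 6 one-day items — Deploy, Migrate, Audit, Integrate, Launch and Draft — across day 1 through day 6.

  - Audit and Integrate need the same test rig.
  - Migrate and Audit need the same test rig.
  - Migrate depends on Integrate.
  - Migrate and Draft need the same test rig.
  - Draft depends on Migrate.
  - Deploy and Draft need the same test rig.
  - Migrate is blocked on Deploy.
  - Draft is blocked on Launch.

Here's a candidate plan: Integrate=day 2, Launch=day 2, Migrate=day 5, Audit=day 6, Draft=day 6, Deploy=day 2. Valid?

Valid

Migrate and Audit need the same test rig — holds.
Migrate depends on Integrate — holds.
Draft is blocked on Launch — holds.
Audit and Integrate need the same test rig — holds.
Draft depends on Migrate — holds.
Deploy and Draft need the same test rig — holds.
Migrate and Draft need the same test rig — holds.
Migrate is blocked on Deploy — holds.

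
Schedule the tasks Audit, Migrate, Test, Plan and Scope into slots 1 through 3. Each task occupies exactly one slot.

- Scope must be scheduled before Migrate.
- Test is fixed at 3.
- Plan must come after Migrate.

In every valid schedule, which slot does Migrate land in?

2

Precedence pushes Migrate to at least 2; downstream work caps Migrate at 2.
So Migrate is pinned to 2.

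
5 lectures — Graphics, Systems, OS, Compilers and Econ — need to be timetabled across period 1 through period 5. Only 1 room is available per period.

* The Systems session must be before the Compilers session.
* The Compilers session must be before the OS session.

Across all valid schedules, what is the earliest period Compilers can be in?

period 2

Precedence pushes Compilers to at least period 2; downstream work caps Compilers at period 4.
Compilers at period 2 is achievable: Compilers=period 2, Graphics=period 4, Systems=period 1, Econ=period 5, OS=period 3.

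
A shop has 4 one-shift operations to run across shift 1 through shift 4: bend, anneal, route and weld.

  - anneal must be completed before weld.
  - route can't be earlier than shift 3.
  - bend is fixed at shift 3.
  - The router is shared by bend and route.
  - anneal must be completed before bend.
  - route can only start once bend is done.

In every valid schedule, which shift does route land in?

route's window is shift 3–shift 4.
bend is fixed at shift 3, and route can't share a shift with bend.
So route must be shift 4.

shift 4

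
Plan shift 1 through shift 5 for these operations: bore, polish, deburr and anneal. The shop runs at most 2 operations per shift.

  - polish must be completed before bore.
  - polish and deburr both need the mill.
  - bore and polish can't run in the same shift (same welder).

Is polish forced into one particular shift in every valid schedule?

No

polish can be shift 1 (e.g. bore=shift 2; polish=shift 1; anneal=shift 1; deburr=shift 2) or shift 2 (e.g. deburr -> shift 1; bore -> shift 3; polish -> shift 2; anneal -> shift 1).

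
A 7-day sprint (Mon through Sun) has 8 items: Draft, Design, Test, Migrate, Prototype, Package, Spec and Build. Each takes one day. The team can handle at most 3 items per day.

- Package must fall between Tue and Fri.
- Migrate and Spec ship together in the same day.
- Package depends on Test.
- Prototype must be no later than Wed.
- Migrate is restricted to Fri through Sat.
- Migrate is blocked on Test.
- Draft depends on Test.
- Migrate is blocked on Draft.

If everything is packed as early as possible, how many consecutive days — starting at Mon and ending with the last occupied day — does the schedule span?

5 days

The precedence chain requires at least 3 distinct days.
With at most 3 per day and 8 tasks, at least 3 days are needed.
Migrate can't be placed before Fri — that is day 5 counting from Mon — so the schedule must run through at least 5 days.
5 works (last occupied day: Fri): for example Design=Mon; Spec=Fri; Draft=Tue; Package=Tue; Migrate=Fri; Prototype=Mon; Test=Mon; Build=Tue.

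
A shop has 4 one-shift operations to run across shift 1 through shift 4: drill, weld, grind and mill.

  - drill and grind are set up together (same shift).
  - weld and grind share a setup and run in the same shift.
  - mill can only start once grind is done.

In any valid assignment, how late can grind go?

shift 3

Downstream work caps grind at shift 3.
grind at shift 3 is achievable: mill -> shift 4, drill -> shift 3, grind -> shift 3, weld -> shift 3.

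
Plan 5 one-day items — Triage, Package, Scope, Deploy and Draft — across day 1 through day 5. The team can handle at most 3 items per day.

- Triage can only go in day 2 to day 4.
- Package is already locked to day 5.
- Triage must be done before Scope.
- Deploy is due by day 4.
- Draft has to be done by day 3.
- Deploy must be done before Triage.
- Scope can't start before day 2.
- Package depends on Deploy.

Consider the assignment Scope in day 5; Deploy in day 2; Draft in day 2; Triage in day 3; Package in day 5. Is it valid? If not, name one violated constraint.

Scope can't start before day 2 — holds.
The team can handle at most 3 items per day — holds.
Package is already locked to day 5 — holds.
Deploy must be done before Triage — holds.
Triage can only go in day 2 to day 4 — holds.
Triage must be done before Scope — holds.
Draft has to be done by day 3 — holds.
Package depends on Deploy — holds.
Deploy is due by day 4 — holds.

Valid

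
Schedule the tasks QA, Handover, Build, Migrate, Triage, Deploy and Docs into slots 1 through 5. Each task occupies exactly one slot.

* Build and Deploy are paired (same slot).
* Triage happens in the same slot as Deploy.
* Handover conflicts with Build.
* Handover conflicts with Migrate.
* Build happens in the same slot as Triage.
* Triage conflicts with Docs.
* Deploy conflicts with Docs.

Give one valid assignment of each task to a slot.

QA=1, Migrate=2, Triage=2, Build=2, Deploy=2, Handover=1, Docs=1

Checking: Triage(2) != Docs(1); Handover(1) != Build(2); Deploy(2) != Docs(1); Handover(1) != Migrate(2); Build = Triage = 2; Build = Deploy = 2; Triage = Deploy = 2.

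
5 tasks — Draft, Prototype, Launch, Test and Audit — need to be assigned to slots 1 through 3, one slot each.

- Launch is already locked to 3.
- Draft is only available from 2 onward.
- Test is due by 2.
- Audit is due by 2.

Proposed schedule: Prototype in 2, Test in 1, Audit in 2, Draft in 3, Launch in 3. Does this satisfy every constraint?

Valid

Launch is already locked to 3 — holds.
Test is due by 2 — holds.
Draft is only available from 2 onward — holds.
Audit is due by 2 — holds.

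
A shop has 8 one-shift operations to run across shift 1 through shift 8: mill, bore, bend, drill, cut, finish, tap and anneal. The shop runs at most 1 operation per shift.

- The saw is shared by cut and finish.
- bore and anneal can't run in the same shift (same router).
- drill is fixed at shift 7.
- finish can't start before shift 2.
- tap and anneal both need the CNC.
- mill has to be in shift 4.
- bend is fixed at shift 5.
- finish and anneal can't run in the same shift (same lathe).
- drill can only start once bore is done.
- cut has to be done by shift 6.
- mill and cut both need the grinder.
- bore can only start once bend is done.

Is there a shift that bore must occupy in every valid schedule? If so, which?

bend is fixed at shift 5 and must come before bore, so bore is at least shift 6.
drill is fixed at shift 7 and must come after bore, so bore is at most shift 6.
So bore must be shift 6.

shift 6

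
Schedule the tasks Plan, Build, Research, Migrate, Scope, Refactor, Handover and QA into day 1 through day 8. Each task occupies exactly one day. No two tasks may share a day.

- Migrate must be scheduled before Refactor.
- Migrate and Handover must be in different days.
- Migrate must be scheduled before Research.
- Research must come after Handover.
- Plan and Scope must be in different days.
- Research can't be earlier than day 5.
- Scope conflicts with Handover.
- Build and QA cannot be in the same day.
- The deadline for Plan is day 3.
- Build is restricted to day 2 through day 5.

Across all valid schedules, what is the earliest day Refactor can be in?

Precedence pushes Refactor to at least day 2.
Refactor at day 2 is achievable: Research in day 6, Plan in day 3, Build in day 4, Handover in day 5, Refactor in day 2, Migrate in day 1, QA in day 8, Scope in day 7.

day 2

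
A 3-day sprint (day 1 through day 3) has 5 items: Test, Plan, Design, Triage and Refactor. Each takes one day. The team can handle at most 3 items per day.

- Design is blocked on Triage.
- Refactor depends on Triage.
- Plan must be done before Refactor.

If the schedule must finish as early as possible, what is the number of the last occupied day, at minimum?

The precedence chain requires at least 2 distinct days.
With at most 3 per day and 5 work items, at least 2 days are needed.
2 works (last occupied day: day 2): for example Refactor=day 2, Test=day 1, Triage=day 1, Plan=day 1, Design=day 2.

2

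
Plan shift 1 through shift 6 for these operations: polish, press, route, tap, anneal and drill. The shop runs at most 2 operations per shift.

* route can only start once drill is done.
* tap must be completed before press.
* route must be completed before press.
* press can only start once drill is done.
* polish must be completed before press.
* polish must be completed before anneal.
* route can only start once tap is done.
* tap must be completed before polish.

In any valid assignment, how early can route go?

Precedence pushes route to at least shift 2; downstream work caps route at shift 5.
route at shift 2 is achievable: press=shift 3; tap=shift 1; anneal=shift 3; drill=shift 1; route=shift 2; polish=shift 2.

shift 2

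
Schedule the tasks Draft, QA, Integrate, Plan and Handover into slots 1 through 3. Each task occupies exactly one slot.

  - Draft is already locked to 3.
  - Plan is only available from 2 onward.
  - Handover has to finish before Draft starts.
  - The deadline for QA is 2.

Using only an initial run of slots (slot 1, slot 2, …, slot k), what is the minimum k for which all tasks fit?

The precedence chain requires at least 2 distinct slots.
Draft can't be placed before 3, so the schedule must run through at least slot 3.
3 works (last occupied slot: 3): for example Draft=3; Plan=2; Integrate=1; Handover=1; QA=1.

3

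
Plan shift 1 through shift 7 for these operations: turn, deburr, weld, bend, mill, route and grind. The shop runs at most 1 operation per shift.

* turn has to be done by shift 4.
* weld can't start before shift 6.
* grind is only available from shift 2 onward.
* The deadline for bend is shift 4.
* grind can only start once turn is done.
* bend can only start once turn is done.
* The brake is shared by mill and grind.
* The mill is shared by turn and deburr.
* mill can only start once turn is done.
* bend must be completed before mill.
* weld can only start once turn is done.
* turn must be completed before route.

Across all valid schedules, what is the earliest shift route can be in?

shift 2

Precedence pushes route to at least shift 2.
route at shift 2 is achievable: mill in shift 5, bend in shift 3, grind in shift 4, weld in shift 6, turn in shift 1, deburr in shift 7, route in shift 2.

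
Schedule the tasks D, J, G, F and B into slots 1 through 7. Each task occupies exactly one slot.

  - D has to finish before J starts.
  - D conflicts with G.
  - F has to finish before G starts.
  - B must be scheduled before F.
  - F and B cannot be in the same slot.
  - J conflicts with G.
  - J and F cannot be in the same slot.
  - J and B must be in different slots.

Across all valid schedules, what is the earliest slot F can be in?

2

Precedence pushes F to at least 2; downstream work caps F at 6.
F at 2 is achievable: G -> 4, B -> 1, J -> 3, F -> 2, D -> 1.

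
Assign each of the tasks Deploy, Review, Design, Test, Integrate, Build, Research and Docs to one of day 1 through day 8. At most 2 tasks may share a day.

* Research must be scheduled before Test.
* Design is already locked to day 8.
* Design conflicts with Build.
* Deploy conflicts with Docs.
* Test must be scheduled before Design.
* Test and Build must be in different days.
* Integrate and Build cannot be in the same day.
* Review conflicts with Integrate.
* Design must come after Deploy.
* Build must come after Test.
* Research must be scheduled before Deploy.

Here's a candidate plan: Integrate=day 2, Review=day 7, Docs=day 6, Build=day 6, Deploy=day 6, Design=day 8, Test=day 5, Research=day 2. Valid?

Design conflicts with Build — holds.
Design must come after Deploy — holds.
Review conflicts with Integrate — holds.
Test and Build must be in different days — holds.
Integrate and Build cannot be in the same day — holds.
Research must be scheduled before Deploy — holds.
Deploy conflicts with Docs — violated.
Test must be scheduled before Design — holds.
Design is already locked to day 8 — holds.
At most 2 tasks may share a day — violated.
Build must come after Test — holds.
Research must be scheduled before Test — holds.

No — it violates: At most 2 tasks may share a day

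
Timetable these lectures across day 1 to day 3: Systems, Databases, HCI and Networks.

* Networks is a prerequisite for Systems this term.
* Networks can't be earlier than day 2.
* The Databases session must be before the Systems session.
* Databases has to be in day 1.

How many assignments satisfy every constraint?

Enumerating: Databases=day 1; Systems=day 3; Networks=day 2; HCI=day 1 | Systems -> day 3, Networks -> day 2, Databases -> day 1, HCI -> day 2 | HCI -> day 3; Systems -> day 3; Networks -> day 2; Databases -> day 1.

3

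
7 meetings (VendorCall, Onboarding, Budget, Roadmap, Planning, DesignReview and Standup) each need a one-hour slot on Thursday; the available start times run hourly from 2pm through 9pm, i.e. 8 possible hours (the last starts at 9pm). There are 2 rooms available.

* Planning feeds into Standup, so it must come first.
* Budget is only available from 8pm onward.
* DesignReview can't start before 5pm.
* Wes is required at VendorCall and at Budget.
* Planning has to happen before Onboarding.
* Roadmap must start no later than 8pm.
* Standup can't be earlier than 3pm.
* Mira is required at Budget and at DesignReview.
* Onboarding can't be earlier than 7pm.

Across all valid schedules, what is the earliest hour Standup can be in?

Standup is available from 3pm.
Standup at 3pm is achievable: Roadmap=2pm; VendorCall=3pm; DesignReview=5pm; Onboarding=7pm; Planning=2pm; Budget=8pm; Standup=3pm.

3pm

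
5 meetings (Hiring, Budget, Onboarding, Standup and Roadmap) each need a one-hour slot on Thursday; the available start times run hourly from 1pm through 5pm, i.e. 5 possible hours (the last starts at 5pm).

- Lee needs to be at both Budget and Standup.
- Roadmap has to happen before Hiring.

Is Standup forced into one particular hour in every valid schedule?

Standup can be 1pm (e.g. Onboarding in 1pm; Roadmap in 1pm; Standup in 1pm; Hiring in 2pm; Budget in 2pm) or 2pm (e.g. Standup in 2pm, Hiring in 2pm, Onboarding in 1pm, Budget in 1pm, Roadmap in 1pm).

No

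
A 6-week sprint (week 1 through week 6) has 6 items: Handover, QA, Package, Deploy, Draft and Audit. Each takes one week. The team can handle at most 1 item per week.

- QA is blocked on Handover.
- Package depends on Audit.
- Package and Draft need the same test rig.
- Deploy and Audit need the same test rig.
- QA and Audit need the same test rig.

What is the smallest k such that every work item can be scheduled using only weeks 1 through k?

6 weeks

The precedence chain requires at least 2 distinct weeks.
With at most 1 per week and 6 work items, at least 6 weeks are needed.
6 works (last occupied week: week 6): for example QA -> week 2; Audit -> week 3; Package -> week 4; Draft -> week 6; Deploy -> week 5; Handover -> week 1.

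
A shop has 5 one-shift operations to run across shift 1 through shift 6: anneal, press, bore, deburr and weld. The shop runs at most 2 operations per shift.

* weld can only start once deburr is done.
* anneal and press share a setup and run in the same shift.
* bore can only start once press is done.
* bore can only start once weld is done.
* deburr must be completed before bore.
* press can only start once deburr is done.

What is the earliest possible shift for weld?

shift 2

Precedence pushes weld to at least shift 2; downstream work caps weld at shift 5.
weld at shift 2 is achievable: anneal -> shift 3, bore -> shift 4, weld -> shift 2, deburr -> shift 1, press -> shift 3.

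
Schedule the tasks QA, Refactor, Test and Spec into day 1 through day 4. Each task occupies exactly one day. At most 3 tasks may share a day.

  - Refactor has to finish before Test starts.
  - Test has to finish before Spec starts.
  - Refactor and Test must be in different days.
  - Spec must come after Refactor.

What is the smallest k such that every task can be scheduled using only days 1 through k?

3

The precedence chain requires at least 3 distinct days.
With at most 3 per day and 4 tasks, at least 2 days are needed.
3 works (last occupied day: day 3): for example QA in day 1; Spec in day 3; Refactor in day 1; Test in day 2.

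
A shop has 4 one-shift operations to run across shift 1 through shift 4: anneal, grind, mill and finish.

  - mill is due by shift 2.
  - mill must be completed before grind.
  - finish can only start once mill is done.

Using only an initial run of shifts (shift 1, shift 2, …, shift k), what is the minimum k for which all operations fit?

2 shifts

The precedence chain requires at least 2 distinct shifts.
2 works (last occupied shift: shift 2): for example anneal in shift 1, mill in shift 1, finish in shift 2, grind in shift 2.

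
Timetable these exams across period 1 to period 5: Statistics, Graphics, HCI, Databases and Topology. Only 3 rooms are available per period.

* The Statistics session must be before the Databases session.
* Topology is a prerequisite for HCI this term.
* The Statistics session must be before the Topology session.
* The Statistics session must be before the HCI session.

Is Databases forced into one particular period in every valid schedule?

Databases can be period 2 (e.g. Topology in period 2; Graphics in period 1; Statistics in period 1; Databases in period 2; HCI in period 3) or period 3 (e.g. HCI=period 3; Graphics=period 1; Statistics=period 1; Databases=period 3; Topology=period 2).

No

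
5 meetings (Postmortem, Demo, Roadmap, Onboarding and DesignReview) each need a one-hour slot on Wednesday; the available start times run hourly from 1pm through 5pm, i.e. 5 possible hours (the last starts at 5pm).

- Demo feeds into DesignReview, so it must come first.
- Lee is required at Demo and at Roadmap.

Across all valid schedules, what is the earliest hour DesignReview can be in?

2pm

Precedence pushes DesignReview to at least 2pm.
DesignReview at 2pm is achievable: Postmortem in 1pm, Demo in 1pm, DesignReview in 2pm, Roadmap in 2pm, Onboarding in 1pm.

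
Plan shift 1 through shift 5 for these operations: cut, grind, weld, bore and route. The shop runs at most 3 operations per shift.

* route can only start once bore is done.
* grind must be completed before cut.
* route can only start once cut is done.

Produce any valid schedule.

bore in shift 1, grind in shift 1, route in shift 3, cut in shift 2, weld in shift 1

Checking: bore(shift 1) before route(shift 3); cut(shift 2) before route(shift 3); grind(shift 1) before cut(shift 2); max 3 per shift (cap 3).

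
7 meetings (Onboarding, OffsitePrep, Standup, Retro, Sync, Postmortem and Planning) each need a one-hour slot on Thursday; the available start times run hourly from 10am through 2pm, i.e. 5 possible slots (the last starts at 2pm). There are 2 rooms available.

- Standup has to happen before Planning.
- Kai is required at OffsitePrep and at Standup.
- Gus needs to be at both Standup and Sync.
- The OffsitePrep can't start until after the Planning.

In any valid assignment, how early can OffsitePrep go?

12pm

Precedence pushes OffsitePrep to at least 12pm.
OffsitePrep at 12pm is achievable: Retro in 11am, Planning in 11am, Onboarding in 10am, OffsitePrep in 12pm, Postmortem in 1pm, Sync in 12pm, Standup in 10am.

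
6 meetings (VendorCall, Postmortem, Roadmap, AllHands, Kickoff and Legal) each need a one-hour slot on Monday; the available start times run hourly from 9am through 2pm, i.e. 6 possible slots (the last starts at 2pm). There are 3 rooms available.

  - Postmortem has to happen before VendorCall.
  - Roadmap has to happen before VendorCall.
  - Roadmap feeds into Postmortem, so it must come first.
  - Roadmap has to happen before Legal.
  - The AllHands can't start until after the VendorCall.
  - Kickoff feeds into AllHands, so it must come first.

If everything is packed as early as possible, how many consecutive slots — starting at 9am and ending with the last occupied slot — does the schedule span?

The precedence chain requires at least 4 distinct slots.
With at most 3 per slot and 6 meetings, at least 2 slots are needed.
4 works (last occupied slot: 12pm): for example Postmortem=10am, AllHands=12pm, VendorCall=11am, Kickoff=9am, Legal=10am, Roadmap=9am.

4 slots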